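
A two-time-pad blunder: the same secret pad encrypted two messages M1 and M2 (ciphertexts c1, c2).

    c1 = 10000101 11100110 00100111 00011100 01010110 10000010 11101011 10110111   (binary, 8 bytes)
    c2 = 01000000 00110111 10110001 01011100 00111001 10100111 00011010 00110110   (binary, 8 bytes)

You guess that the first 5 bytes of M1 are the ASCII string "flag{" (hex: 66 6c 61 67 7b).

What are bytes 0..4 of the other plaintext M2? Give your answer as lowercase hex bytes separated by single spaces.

a3 bd f7 27 14

First, c1 ⊕ c2 = (M1 ⊕ K) ⊕ (M2 ⊕ K) = M1 ⊕ M2, so the key drops out. Then M2 = (M1 ⊕ M2) ⊕ M1 over the first 5 bytes.
byte 0: (85 XOR 40) XOR 66 = c5 XOR 66 = a3
byte 1: (e6 XOR 37) XOR 6c = d1 XOR 6c = bd
byte 2: (27 XOR b1) XOR 61 = 96 XOR 61 = f7
byte 3: (1c XOR 5c) XOR 67 = 40 XOR 67 = 27
byte 4: (56 XOR 39) XOR 7b = 6f XOR 7b = 14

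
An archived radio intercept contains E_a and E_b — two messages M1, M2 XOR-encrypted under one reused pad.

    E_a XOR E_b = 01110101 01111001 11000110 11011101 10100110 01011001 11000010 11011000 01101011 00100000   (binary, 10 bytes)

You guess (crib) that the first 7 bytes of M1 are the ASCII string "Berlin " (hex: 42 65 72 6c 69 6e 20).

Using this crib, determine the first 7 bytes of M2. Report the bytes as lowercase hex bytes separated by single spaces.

Since E_a ⊕ E_b = M1 ⊕ M2, XORing with the guessed M1 bytes yields the corresponding M2 bytes: M2 = (E_a ⊕ E_b) ⊕ M1.
117 xor  66 =  55
121 xor 101 =  28
198 xor 114 = 180
221 xor 108 = 177
166 xor 105 = 207
 89 xor 110 =  55
194 xor  32 = 226

37 1c b4 b1 cf 37 e2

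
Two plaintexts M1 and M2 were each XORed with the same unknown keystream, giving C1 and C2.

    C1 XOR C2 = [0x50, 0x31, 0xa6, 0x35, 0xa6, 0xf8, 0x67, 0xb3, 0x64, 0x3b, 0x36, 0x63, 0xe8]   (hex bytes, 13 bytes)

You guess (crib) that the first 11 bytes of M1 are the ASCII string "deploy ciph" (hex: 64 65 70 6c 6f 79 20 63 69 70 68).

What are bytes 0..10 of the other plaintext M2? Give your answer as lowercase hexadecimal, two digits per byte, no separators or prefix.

3454d659c98147d00d4b5e

Since C1 ⊕ C2 = M1 ⊕ M2, XORing with the guessed M1 bytes yields the corresponding M2 bytes: M2 = (C1 ⊕ C2) ⊕ M1.
byte 0: 50 xor 64 = 34
byte 1: 31 xor 65 = 54
byte 2: a6 xor 70 = d6
byte 3: 35 xor 6c = 59
byte 4: a6 xor 6f = c9
byte 5: f8 xor 79 = 81
byte 6: 67 xor 20 = 47
byte 7: b3 xor 63 = d0
byte 8: 64 xor 69 = 0d
byte 9: 3b xor 70 = 4b
byte 10: 36 xor 68 = 5e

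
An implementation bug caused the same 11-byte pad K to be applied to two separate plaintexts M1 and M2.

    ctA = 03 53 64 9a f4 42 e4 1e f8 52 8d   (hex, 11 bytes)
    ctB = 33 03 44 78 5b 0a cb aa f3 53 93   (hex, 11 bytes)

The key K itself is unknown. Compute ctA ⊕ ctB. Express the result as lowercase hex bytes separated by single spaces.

ctA ⊕ ctB = (M1 ⊕ K) ⊕ (M2 ⊕ K) = M1 ⊕ M2 — the shared key cancels under XOR.
byte 0: 03 XOR 33 = 30
byte 1: 53 XOR 03 = 50
byte 2: 64 XOR 44 = 20
byte 3: 9a XOR 78 = e2
byte 4: f4 XOR 5b = af
byte 5: 42 XOR 0a = 48
byte 6: e4 XOR cb = 2f
byte 7: 1e XOR aa = b4
byte 8: f8 XOR f3 = 0b
byte 9: 52 XOR 53 = 01
byte 10: 8d XOR 93 = 1e

30 50 20 e2 af 48 2f b4 0b 01 1e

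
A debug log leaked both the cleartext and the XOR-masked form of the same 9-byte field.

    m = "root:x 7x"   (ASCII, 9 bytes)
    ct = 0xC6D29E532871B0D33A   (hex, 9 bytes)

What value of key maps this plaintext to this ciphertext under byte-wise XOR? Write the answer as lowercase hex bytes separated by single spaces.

Since ct = m ⊕ key, XORing both sides with m gives key = m ⊕ ct.
byte 0: 72 ^ c6 = b4
byte 1: 6f ^ d2 = bd
byte 2: 6f ^ 9e = f1
byte 3: 74 ^ 53 = 27
byte 4: 3a ^ 28 = 12
byte 5: 78 ^ 71 = 09
byte 6: 20 ^ b0 = 90
byte 7: 37 ^ d3 = e4
byte 8: 78 ^ 3a = 42

b4 bd f1 27 12 09 90 e4 42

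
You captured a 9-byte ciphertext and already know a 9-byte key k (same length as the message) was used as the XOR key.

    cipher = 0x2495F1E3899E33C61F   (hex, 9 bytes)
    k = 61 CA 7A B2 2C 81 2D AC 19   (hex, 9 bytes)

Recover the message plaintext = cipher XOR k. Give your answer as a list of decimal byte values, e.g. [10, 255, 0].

[69, 95, 139, 81, 165, 31, 30, 106, 6]

byte 0: 24 ^ 61 = 45
byte 1: 95 ^ ca = 5f
byte 2: f1 ^ 7a = 8b
byte 3: e3 ^ b2 = 51
byte 4: 89 ^ 2c = a5
byte 5: 9e ^ 81 = 1f
byte 6: 33 ^ 2d = 1e
byte 7: c6 ^ ac = 6a
byte 8: 1f ^ 19 = 06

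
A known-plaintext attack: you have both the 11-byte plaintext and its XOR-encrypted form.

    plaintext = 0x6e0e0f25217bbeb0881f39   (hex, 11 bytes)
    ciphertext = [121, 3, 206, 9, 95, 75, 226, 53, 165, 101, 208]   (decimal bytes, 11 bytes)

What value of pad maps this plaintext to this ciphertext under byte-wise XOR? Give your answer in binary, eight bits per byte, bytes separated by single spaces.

00010111 00001101 11000001 00101100 01111110 00110000 01011100 10000101 00101101 01111010 11101001

Since ciphertext = plaintext ⊕ pad, XORing both sides with plaintext gives pad = plaintext ⊕ ciphertext.
01101110 ^ 01111001 = 00010111
00001110 ^ 00000011 = 00001101
00001111 ^ 11001110 = 11000001
00100101 ^ 00001001 = 00101100
00100001 ^ 01011111 = 01111110
01111011 ^ 01001011 = 00110000
10111110 ^ 11100010 = 01011100
10110000 ^ 00110101 = 10000101
10001000 ^ 10100101 = 00101101
00011111 ^ 01100101 = 01111010
00111001 ^ 11010000 = 11101001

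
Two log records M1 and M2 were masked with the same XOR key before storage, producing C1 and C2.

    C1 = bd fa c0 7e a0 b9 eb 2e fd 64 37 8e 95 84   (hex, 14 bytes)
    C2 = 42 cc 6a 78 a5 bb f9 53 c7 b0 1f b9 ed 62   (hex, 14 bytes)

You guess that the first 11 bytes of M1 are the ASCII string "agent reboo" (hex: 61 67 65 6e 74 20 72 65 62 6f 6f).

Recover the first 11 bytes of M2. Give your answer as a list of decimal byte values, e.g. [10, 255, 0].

[158, 81, 207, 104, 113, 34, 96, 24, 88, 187, 71]

First, C1 ⊕ C2 = (M1 ⊕ K) ⊕ (M2 ⊕ K) = M1 ⊕ M2, so the key drops out. Then M2 = (M1 ⊕ M2) ⊕ M1 over the first 11 bytes.
byte 0: (bd xor 42) xor 61 = ff xor 61 = 9e
byte 1: (fa xor cc) xor 67 = 36 xor 67 = 51
byte 2: (c0 xor 6a) xor 65 = aa xor 65 = cf
byte 3: (7e xor 78) xor 6e = 06 xor 6e = 68
byte 4: (a0 xor a5) xor 74 = 05 xor 74 = 71
byte 5: (b9 xor bb) xor 20 = 02 xor 20 = 22
byte 6: (eb xor f9) xor 72 = 12 xor 72 = 60
byte 7: (2e xor 53) xor 65 = 7d xor 65 = 18
byte 8: (fd xor c7) xor 62 = 3a xor 62 = 58
byte 9: (64 xor b0) xor 6f = d4 xor 6f = bb
byte 10: (37 xor 1f) xor 6f = 28 xor 6f = 47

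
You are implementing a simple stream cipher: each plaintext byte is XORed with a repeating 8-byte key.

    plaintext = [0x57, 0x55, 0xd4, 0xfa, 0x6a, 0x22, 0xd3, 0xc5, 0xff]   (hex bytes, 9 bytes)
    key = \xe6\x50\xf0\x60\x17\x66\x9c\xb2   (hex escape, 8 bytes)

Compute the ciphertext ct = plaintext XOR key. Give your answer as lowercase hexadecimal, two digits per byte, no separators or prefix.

The 8-byte key repeats, so the effective keystream is e6 50 f0 60 17 66 9c b2 e6.
byte 0: 57 xor e6 = b1
byte 1: 55 xor 50 = 05
byte 2: d4 xor f0 = 24
byte 3: fa xor 60 = 9a
byte 4: 6a xor 17 = 7d
byte 5: 22 xor 66 = 44
byte 6: d3 xor 9c = 4f
byte 7: c5 xor b2 = 77
byte 8: ff xor e6 = 19

b105249a7d444f7719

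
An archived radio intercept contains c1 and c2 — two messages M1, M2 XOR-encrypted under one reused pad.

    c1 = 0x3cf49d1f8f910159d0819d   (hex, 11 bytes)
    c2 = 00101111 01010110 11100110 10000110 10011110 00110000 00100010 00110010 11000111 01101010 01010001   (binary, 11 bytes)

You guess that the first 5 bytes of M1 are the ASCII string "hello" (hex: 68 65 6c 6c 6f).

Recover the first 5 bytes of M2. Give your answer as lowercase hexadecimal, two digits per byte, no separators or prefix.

7bc717f57e

First, c1 ⊕ c2 = (M1 ⊕ K) ⊕ (M2 ⊕ K) = M1 ⊕ M2, so the key drops out. Then M2 = (M1 ⊕ M2) ⊕ M1 over the first 5 bytes.
byte 0: (3c xor 2f) xor 68 = 13 xor 68 = 7b
byte 1: (f4 xor 56) xor 65 = a2 xor 65 = c7
byte 2: (9d xor e6) xor 6c = 7b xor 6c = 17
byte 3: (1f xor 86) xor 6c = 99 xor 6c = f5
byte 4: (8f xor 9e) xor 6f = 11 xor 6f = 7e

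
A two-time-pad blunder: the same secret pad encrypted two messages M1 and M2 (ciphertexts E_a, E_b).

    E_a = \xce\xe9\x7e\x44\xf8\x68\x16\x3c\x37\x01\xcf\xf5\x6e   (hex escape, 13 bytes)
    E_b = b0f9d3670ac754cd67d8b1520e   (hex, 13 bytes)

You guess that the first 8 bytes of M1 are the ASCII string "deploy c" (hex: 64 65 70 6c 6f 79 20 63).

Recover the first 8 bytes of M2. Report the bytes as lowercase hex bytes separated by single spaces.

1a 75 dd 4f 9d d6 62 92

First, E_a ⊕ E_b = (M1 ⊕ K) ⊕ (M2 ⊕ K) = M1 ⊕ M2, so the key drops out. Then M2 = (M1 ⊕ M2) ⊕ M1 over the first 8 bytes.
byte 0: (ce XOR b0) XOR 64 = 7e XOR 64 = 1a
byte 1: (e9 XOR f9) XOR 65 = 10 XOR 65 = 75
byte 2: (7e XOR d3) XOR 70 = ad XOR 70 = dd
byte 3: (44 XOR 67) XOR 6c = 23 XOR 6c = 4f
byte 4: (f8 XOR 0a) XOR 6f = f2 XOR 6f = 9d
byte 5: (68 XOR c7) XOR 79 = af XOR 79 = d6
byte 6: (16 XOR 54) XOR 20 = 42 XOR 20 = 62
byte 7: (3c XOR cd) XOR 63 = f1 XOR 63 = 92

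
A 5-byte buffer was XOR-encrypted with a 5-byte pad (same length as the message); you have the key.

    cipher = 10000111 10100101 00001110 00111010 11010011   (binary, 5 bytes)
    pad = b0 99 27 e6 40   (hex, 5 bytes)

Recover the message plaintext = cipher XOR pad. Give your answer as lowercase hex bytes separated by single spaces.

37 3c 29 dc 93

XOR is its own inverse, so applying the key byte-wise gives the result directly.
byte 0: 135 xor 176 =  55
byte 1: 165 xor 153 =  60
byte 2:  14 xor  39 =  41
byte 3:  58 xor 230 = 220
byte 4: 211 xor  64 = 147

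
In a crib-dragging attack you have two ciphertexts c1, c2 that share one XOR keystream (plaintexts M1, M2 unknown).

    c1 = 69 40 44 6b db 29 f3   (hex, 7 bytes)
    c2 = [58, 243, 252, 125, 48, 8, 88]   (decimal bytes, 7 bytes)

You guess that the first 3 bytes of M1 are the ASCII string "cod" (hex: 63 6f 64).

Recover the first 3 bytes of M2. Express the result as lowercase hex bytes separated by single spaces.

First, c1 ⊕ c2 = (M1 ⊕ K) ⊕ (M2 ⊕ K) = M1 ⊕ M2, so the key drops out. Then M2 = (M1 ⊕ M2) ⊕ M1 over the first 3 bytes.
byte 0: (69 xor 3a) xor 63 = 53 xor 63 = 30
byte 1: (40 xor f3) xor 6f = b3 xor 6f = dc
byte 2: (44 xor fc) xor 64 = b8 xor 64 = dc

30 dc dc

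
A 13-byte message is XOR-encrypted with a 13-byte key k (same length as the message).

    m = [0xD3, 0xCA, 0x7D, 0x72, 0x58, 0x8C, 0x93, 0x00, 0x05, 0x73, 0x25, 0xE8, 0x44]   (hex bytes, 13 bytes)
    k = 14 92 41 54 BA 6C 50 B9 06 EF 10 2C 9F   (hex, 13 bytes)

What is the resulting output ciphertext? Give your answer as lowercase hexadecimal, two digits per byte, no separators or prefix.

XOR is its own inverse, so applying the key byte-wise gives the result directly.
211 XOR  20 = 199
202 XOR 146 =  88
125 XOR  65 =  60
114 XOR  84 =  38
 88 XOR 186 = 226
140 XOR 108 = 224
147 XOR  80 = 195
  0 XOR 185 = 185
  5 XOR   6 =   3
115 XOR 239 = 156
 37 XOR  16 =  53
232 XOR  44 = 196
 68 XOR 159 = 219

c7583c26e2e0c3b9039c35c4db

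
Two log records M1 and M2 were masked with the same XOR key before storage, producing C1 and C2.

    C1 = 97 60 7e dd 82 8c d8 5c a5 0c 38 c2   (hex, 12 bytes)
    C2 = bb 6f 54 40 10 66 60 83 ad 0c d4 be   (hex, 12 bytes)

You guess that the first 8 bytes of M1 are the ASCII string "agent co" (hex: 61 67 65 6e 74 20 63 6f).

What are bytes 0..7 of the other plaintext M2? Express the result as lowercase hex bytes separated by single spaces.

First, C1 ⊕ C2 = (M1 ⊕ K) ⊕ (M2 ⊕ K) = M1 ⊕ M2, so the key drops out. Then M2 = (M1 ⊕ M2) ⊕ M1 over the first 8 bytes.
byte 0: (97 ^ bb) ^ 61 = 2c ^ 61 = 4d
byte 1: (60 ^ 6f) ^ 67 = 0f ^ 67 = 68
byte 2: (7e ^ 54) ^ 65 = 2a ^ 65 = 4f
byte 3: (dd ^ 40) ^ 6e = 9d ^ 6e = f3
byte 4: (82 ^ 10) ^ 74 = 92 ^ 74 = e6
byte 5: (8c ^ 66) ^ 20 = ea ^ 20 = ca
byte 6: (d8 ^ 60) ^ 63 = b8 ^ 63 = db
byte 7: (5c ^ 83) ^ 6f = df ^ 6f = b0

4d 68 4f f3 e6 ca db b0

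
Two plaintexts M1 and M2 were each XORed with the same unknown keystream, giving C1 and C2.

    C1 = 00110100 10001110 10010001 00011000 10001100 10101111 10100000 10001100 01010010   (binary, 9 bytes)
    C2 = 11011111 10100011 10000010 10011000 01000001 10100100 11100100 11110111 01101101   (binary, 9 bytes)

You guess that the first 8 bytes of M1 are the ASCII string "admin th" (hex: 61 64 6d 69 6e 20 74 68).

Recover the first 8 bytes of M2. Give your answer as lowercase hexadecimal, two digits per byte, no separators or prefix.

First, C1 ⊕ C2 = (M1 ⊕ K) ⊕ (M2 ⊕ K) = M1 ⊕ M2, so the key drops out. Then M2 = (M1 ⊕ M2) ⊕ M1 over the first 8 bytes.
byte 0: (34 ⊕ df) ⊕ 61 = eb ⊕ 61 = 8a
byte 1: (8e ⊕ a3) ⊕ 64 = 2d ⊕ 64 = 49
byte 2: (91 ⊕ 82) ⊕ 6d = 13 ⊕ 6d = 7e
byte 3: (18 ⊕ 98) ⊕ 69 = 80 ⊕ 69 = e9
byte 4: (8c ⊕ 41) ⊕ 6e = cd ⊕ 6e = a3
byte 5: (af ⊕ a4) ⊕ 20 = 0b ⊕ 20 = 2b
byte 6: (a0 ⊕ e4) ⊕ 74 = 44 ⊕ 74 = 30
byte 7: (8c ⊕ f7) ⊕ 68 = 7b ⊕ 68 = 13

8a497ee9a32b3013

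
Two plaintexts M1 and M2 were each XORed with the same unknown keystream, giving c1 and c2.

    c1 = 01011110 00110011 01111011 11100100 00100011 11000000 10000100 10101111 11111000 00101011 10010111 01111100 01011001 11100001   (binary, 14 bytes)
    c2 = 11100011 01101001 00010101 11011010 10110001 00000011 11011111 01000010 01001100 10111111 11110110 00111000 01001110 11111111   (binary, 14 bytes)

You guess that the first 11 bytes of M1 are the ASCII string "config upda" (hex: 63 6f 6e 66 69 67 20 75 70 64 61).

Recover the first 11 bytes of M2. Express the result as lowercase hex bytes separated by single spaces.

First, c1 ⊕ c2 = (M1 ⊕ K) ⊕ (M2 ⊕ K) = M1 ⊕ M2, so the key drops out. Then M2 = (M1 ⊕ M2) ⊕ M1 over the first 11 bytes.
byte 0: (5e XOR e3) XOR 63 = bd XOR 63 = de
byte 1: (33 XOR 69) XOR 6f = 5a XOR 6f = 35
byte 2: (7b XOR 15) XOR 6e = 6e XOR 6e = 00
byte 3: (e4 XOR da) XOR 66 = 3e XOR 66 = 58
byte 4: (23 XOR b1) XOR 69 = 92 XOR 69 = fb
byte 5: (c0 XOR 03) XOR 67 = c3 XOR 67 = a4
byte 6: (84 XOR df) XOR 20 = 5b XOR 20 = 7b
byte 7: (af XOR 42) XOR 75 = ed XOR 75 = 98
byte 8: (f8 XOR 4c) XOR 70 = b4 XOR 70 = c4
byte 9: (2b XOR bf) XOR 64 = 94 XOR 64 = f0
byte 10: (97 XOR f6) XOR 61 = 61 XOR 61 = 00

de 35 00 58 fb a4 7b 98 c4 f0 00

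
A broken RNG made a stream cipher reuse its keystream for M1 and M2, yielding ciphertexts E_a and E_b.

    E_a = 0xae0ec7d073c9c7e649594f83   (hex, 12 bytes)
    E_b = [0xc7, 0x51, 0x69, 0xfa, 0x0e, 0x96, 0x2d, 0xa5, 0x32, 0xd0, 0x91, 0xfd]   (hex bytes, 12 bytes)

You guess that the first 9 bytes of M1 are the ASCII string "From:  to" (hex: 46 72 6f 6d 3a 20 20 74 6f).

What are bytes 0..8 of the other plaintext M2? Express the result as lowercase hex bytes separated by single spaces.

2f 2d c1 47 47 7f ca 37 14

First, E_a ⊕ E_b = (M1 ⊕ K) ⊕ (M2 ⊕ K) = M1 ⊕ M2, so the key drops out. Then M2 = (M1 ⊕ M2) ⊕ M1 over the first 9 bytes.
byte 0: (ae XOR c7) XOR 46 = 69 XOR 46 = 2f
byte 1: (0e XOR 51) XOR 72 = 5f XOR 72 = 2d
byte 2: (c7 XOR 69) XOR 6f = ae XOR 6f = c1
byte 3: (d0 XOR fa) XOR 6d = 2a XOR 6d = 47
byte 4: (73 XOR 0e) XOR 3a = 7d XOR 3a = 47
byte 5: (c9 XOR 96) XOR 20 = 5f XOR 20 = 7f
byte 6: (c7 XOR 2d) XOR 20 = ea XOR 20 = ca
byte 7: (e6 XOR a5) XOR 74 = 43 XOR 74 = 37
byte 8: (49 XOR 32) XOR 6f = 7b XOR 6f = 14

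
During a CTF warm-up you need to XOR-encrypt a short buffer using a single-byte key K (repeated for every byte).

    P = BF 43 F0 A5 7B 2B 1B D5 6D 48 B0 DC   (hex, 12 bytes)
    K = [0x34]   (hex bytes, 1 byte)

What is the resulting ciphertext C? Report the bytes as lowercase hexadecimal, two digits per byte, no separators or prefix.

8b77c4914f1f2fe1597c84e8

The 1-byte key repeats, so the effective keystream is 34 34 34 34 34 34 34 34 34 34 34 34.
byte 0: bf ^ 34 = 8b
byte 1: 43 ^ 34 = 77
byte 2: f0 ^ 34 = c4
byte 3: a5 ^ 34 = 91
byte 4: 7b ^ 34 = 4f
byte 5: 2b ^ 34 = 1f
byte 6: 1b ^ 34 = 2f
byte 7: d5 ^ 34 = e1
byte 8: 6d ^ 34 = 59
byte 9: 48 ^ 34 = 7c
byte 10: b0 ^ 34 = 84
byte 11: dc ^ 34 = e8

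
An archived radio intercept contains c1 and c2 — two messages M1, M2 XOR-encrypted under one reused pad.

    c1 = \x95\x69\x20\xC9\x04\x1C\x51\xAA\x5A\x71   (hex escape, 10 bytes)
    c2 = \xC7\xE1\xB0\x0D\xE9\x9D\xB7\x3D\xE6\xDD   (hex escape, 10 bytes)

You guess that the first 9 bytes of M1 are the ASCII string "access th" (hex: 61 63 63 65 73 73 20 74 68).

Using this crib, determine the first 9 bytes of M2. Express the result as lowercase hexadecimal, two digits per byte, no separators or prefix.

First, c1 ⊕ c2 = (M1 ⊕ K) ⊕ (M2 ⊕ K) = M1 ⊕ M2, so the key drops out. Then M2 = (M1 ⊕ M2) ⊕ M1 over the first 9 bytes.
byte 0: (95 ^ c7) ^ 61 = 52 ^ 61 = 33
byte 1: (69 ^ e1) ^ 63 = 88 ^ 63 = eb
byte 2: (20 ^ b0) ^ 63 = 90 ^ 63 = f3
byte 3: (c9 ^ 0d) ^ 65 = c4 ^ 65 = a1
byte 4: (04 ^ e9) ^ 73 = ed ^ 73 = 9e
byte 5: (1c ^ 9d) ^ 73 = 81 ^ 73 = f2
byte 6: (51 ^ b7) ^ 20 = e6 ^ 20 = c6
byte 7: (aa ^ 3d) ^ 74 = 97 ^ 74 = e3
byte 8: (5a ^ e6) ^ 68 = bc ^ 68 = d4

33ebf3a19ef2c6e3d4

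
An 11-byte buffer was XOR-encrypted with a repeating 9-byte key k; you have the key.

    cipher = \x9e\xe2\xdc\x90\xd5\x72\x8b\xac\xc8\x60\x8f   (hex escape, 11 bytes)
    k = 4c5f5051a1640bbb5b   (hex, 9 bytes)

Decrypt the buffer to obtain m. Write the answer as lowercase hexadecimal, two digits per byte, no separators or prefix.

The 9-byte key repeats, so the effective keystream is 4c 5f 50 51 a1 64 0b bb 5b 4c 5f.
byte 0: 158 xor  76 = 210
byte 1: 226 xor  95 = 189
byte 2: 220 xor  80 = 140
byte 3: 144 xor  81 = 193
byte 4: 213 xor 161 = 116
byte 5: 114 xor 100 =  22
byte 6: 139 xor  11 = 128
byte 7: 172 xor 187 =  23
byte 8: 200 xor  91 = 147
byte 9:  96 xor  76 =  44
byte 10: 143 xor  95 = 208

d2bd8cc174168017932cd0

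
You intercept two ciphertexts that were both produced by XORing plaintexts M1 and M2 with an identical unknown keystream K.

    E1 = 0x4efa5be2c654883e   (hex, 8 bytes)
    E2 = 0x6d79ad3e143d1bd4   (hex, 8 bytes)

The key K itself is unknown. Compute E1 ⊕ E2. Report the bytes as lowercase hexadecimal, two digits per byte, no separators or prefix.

E1 ⊕ E2 = (M1 ⊕ K) ⊕ (M2 ⊕ K) = M1 ⊕ M2 — the shared key cancels under XOR.
byte 0: 4e ⊕ 6d = 23
byte 1: fa ⊕ 79 = 83
byte 2: 5b ⊕ ad = f6
byte 3: e2 ⊕ 3e = dc
byte 4: c6 ⊕ 14 = d2
byte 5: 54 ⊕ 3d = 69
byte 6: 88 ⊕ 1b = 93
byte 7: 3e ⊕ d4 = ea

2383f6dcd26993ea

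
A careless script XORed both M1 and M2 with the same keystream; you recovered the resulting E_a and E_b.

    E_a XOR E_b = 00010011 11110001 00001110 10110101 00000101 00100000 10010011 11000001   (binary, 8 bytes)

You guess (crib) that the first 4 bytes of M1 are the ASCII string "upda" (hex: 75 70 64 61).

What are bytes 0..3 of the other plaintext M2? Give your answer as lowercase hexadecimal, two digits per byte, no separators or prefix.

Since E_a ⊕ E_b = M1 ⊕ M2, XORing with the guessed M1 bytes yields the corresponding M2 bytes: M2 = (E_a ⊕ E_b) ⊕ M1.
byte 0: 13 xor 75 = 66
byte 1: f1 xor 70 = 81
byte 2: 0e xor 64 = 6a
byte 3: b5 xor 61 = d4

66816ad4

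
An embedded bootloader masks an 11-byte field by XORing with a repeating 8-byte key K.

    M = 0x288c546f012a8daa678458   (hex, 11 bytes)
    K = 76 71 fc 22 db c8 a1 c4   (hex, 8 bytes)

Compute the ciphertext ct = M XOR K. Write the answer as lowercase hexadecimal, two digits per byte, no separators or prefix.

5efda84ddae22c6e11f5a4

The 8-byte key repeats, so the effective keystream is 76 71 fc 22 db c8 a1 c4 76 71 fc.
byte 0:  40 ^ 118 =  94
byte 1: 140 ^ 113 = 253
byte 2:  84 ^ 252 = 168
byte 3: 111 ^  34 =  77
byte 4:   1 ^ 219 = 218
byte 5:  42 ^ 200 = 226
byte 6: 141 ^ 161 =  44
byte 7: 170 ^ 196 = 110
byte 8: 103 ^ 118 =  17
byte 9: 132 ^ 113 = 245
byte 10:  88 ^ 252 = 164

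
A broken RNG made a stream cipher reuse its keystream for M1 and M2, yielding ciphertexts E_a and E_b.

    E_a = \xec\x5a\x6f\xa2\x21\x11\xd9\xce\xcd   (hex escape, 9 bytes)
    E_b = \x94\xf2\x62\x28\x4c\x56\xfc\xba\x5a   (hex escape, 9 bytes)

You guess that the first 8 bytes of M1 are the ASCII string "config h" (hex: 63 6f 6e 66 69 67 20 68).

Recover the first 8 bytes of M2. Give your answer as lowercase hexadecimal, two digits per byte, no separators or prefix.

1bc763ec0420051c

First, E_a ⊕ E_b = (M1 ⊕ K) ⊕ (M2 ⊕ K) = M1 ⊕ M2, so the key drops out. Then M2 = (M1 ⊕ M2) ⊕ M1 over the first 8 bytes.
byte 0: (ec ⊕ 94) ⊕ 63 = 78 ⊕ 63 = 1b
byte 1: (5a ⊕ f2) ⊕ 6f = a8 ⊕ 6f = c7
byte 2: (6f ⊕ 62) ⊕ 6e = 0d ⊕ 6e = 63
byte 3: (a2 ⊕ 28) ⊕ 66 = 8a ⊕ 66 = ec
byte 4: (21 ⊕ 4c) ⊕ 69 = 6d ⊕ 69 = 04
byte 5: (11 ⊕ 56) ⊕ 67 = 47 ⊕ 67 = 20
byte 6: (d9 ⊕ fc) ⊕ 20 = 25 ⊕ 20 = 05
byte 7: (ce ⊕ ba) ⊕ 68 = 74 ⊕ 68 = 1c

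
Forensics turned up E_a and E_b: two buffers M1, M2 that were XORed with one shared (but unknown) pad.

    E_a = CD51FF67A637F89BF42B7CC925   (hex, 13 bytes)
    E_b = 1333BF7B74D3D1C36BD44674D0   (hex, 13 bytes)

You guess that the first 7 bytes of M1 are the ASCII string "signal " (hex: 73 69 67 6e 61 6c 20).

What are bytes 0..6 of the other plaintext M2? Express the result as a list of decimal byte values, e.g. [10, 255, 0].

First, E_a ⊕ E_b = (M1 ⊕ K) ⊕ (M2 ⊕ K) = M1 ⊕ M2, so the key drops out. Then M2 = (M1 ⊕ M2) ⊕ M1 over the first 7 bytes.
byte 0: (cd XOR 13) XOR 73 = de XOR 73 = ad
byte 1: (51 XOR 33) XOR 69 = 62 XOR 69 = 0b
byte 2: (ff XOR bf) XOR 67 = 40 XOR 67 = 27
byte 3: (67 XOR 7b) XOR 6e = 1c XOR 6e = 72
byte 4: (a6 XOR 74) XOR 61 = d2 XOR 61 = b3
byte 5: (37 XOR d3) XOR 6c = e4 XOR 6c = 88
byte 6: (f8 XOR d1) XOR 20 = 29 XOR 20 = 09

[173, 11, 39, 114, 179, 136, 9]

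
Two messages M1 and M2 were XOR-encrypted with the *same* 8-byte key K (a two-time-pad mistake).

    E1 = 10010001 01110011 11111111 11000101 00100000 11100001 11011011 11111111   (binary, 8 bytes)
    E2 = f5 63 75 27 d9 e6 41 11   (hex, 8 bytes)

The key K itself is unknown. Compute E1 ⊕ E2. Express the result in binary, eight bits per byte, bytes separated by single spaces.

E1 ⊕ E2 = (M1 ⊕ K) ⊕ (M2 ⊕ K) = M1 ⊕ M2 — the shared key cancels under XOR.
byte 0: 91 XOR f5 = 64
byte 1: 73 XOR 63 = 10
byte 2: ff XOR 75 = 8a
byte 3: c5 XOR 27 = e2
byte 4: 20 XOR d9 = f9
byte 5: e1 XOR e6 = 07
byte 6: db XOR 41 = 9a
byte 7: ff XOR 11 = ee

01100100 00010000 10001010 11100010 11111001 00000111 10011010 11101110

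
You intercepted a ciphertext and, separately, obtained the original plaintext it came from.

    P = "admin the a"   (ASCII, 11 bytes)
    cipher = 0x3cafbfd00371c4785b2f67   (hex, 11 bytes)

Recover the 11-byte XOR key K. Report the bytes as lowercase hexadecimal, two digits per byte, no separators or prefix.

Since cipher = P ⊕ K, XORing both sides with P gives K = P ⊕ cipher.
byte 0: 01100001 XOR 00111100 = 01011101
byte 1: 01100100 XOR 10101111 = 11001011
byte 2: 01101101 XOR 10111111 = 11010010
byte 3: 01101001 XOR 11010000 = 10111001
byte 4: 01101110 XOR 00000011 = 01101101
byte 5: 00100000 XOR 01110001 = 01010001
byte 6: 01110100 XOR 11000100 = 10110000
byte 7: 01101000 XOR 01111000 = 00010000
byte 8: 01100101 XOR 01011011 = 00111110
byte 9: 00100000 XOR 00101111 = 00001111
byte 10: 01100001 XOR 01100111 = 00000110

5dcbd2b96d51b0103e0f06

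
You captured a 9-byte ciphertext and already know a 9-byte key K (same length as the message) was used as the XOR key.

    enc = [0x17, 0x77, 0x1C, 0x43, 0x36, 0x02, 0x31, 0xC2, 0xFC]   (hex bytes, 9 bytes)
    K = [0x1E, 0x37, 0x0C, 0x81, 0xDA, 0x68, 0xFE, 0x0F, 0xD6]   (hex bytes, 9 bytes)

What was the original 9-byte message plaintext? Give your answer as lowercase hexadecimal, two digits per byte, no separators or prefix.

XOR is its own inverse, so applying the key byte-wise gives the result directly.
 23 ⊕  30 =   9
119 ⊕  55 =  64
 28 ⊕  12 =  16
 67 ⊕ 129 = 194
 54 ⊕ 218 = 236
  2 ⊕ 104 = 106
 49 ⊕ 254 = 207
194 ⊕  15 = 205
252 ⊕ 214 =  42

094010c2ec6acfcd2a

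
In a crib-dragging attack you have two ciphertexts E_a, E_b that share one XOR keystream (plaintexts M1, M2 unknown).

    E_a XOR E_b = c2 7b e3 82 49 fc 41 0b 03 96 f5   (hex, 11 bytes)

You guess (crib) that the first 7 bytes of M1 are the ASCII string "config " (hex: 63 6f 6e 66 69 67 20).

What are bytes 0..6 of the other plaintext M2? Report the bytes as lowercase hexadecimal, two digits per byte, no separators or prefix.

Since E_a ⊕ E_b = M1 ⊕ M2, XORing with the guessed M1 bytes yields the corresponding M2 bytes: M2 = (E_a ⊕ E_b) ⊕ M1.
c2 XOR 63 = a1
7b XOR 6f = 14
e3 XOR 6e = 8d
82 XOR 66 = e4
49 XOR 69 = 20
fc XOR 67 = 9b
41 XOR 20 = 61

a1148de4209b61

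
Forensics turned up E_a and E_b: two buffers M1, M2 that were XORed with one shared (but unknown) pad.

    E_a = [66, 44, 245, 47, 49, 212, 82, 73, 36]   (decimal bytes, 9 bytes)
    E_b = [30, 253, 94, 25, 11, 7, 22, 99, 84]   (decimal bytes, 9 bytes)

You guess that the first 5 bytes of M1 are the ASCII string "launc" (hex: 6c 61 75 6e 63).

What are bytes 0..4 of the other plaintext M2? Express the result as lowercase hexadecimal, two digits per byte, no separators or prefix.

30b0de5859

First, E_a ⊕ E_b = (M1 ⊕ K) ⊕ (M2 ⊕ K) = M1 ⊕ M2, so the key drops out. Then M2 = (M1 ⊕ M2) ⊕ M1 over the first 5 bytes.
byte 0: (42 xor 1e) xor 6c = 5c xor 6c = 30
byte 1: (2c xor fd) xor 61 = d1 xor 61 = b0
byte 2: (f5 xor 5e) xor 75 = ab xor 75 = de
byte 3: (2f xor 19) xor 6e = 36 xor 6e = 58
byte 4: (31 xor 0b) xor 63 = 3a xor 63 = 59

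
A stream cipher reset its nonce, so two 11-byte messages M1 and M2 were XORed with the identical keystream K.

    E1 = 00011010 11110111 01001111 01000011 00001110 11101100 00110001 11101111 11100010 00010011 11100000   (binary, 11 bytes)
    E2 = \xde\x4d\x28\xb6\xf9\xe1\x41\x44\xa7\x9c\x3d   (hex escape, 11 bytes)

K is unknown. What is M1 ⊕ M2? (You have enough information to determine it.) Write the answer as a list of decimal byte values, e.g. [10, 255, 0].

[196, 186, 103, 245, 247, 13, 112, 171, 69, 143, 221]

E1 ⊕ E2 = (M1 ⊕ K) ⊕ (M2 ⊕ K) = M1 ⊕ M2 — the shared key cancels under XOR.
byte 0:  26 ^ 222 = 196
byte 1: 247 ^  77 = 186
byte 2:  79 ^  40 = 103
byte 3:  67 ^ 182 = 245
byte 4:  14 ^ 249 = 247
byte 5: 236 ^ 225 =  13
byte 6:  49 ^  65 = 112
byte 7: 239 ^  68 = 171
byte 8: 226 ^ 167 =  69
byte 9:  19 ^ 156 = 143
byte 10: 224 ^  61 = 221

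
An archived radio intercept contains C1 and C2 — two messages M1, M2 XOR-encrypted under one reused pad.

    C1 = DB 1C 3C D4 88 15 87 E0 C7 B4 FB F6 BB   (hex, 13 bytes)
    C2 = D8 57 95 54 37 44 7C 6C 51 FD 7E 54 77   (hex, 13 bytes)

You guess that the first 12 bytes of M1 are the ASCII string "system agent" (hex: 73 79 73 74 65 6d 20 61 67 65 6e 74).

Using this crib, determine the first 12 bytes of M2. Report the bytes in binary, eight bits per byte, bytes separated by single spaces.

First, C1 ⊕ C2 = (M1 ⊕ K) ⊕ (M2 ⊕ K) = M1 ⊕ M2, so the key drops out. Then M2 = (M1 ⊕ M2) ⊕ M1 over the first 12 bytes.
byte 0: (db ^ d8) ^ 73 = 03 ^ 73 = 70
byte 1: (1c ^ 57) ^ 79 = 4b ^ 79 = 32
byte 2: (3c ^ 95) ^ 73 = a9 ^ 73 = da
byte 3: (d4 ^ 54) ^ 74 = 80 ^ 74 = f4
byte 4: (88 ^ 37) ^ 65 = bf ^ 65 = da
byte 5: (15 ^ 44) ^ 6d = 51 ^ 6d = 3c
byte 6: (87 ^ 7c) ^ 20 = fb ^ 20 = db
byte 7: (e0 ^ 6c) ^ 61 = 8c ^ 61 = ed
byte 8: (c7 ^ 51) ^ 67 = 96 ^ 67 = f1
byte 9: (b4 ^ fd) ^ 65 = 49 ^ 65 = 2c
byte 10: (fb ^ 7e) ^ 6e = 85 ^ 6e = eb
byte 11: (f6 ^ 54) ^ 74 = a2 ^ 74 = d6

01110000 00110010 11011010 11110100 11011010 00111100 11011011 11101101 11110001 00101100 11101011 11010110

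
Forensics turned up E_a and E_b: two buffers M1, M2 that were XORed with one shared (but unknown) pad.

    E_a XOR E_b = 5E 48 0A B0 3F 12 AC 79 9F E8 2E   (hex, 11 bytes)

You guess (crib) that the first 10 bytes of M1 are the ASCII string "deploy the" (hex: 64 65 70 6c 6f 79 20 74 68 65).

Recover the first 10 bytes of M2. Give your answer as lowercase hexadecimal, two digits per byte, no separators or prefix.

3a2d7adc506b8c0df78d

Since E_a ⊕ E_b = M1 ⊕ M2, XORing with the guessed M1 bytes yields the corresponding M2 bytes: M2 = (E_a ⊕ E_b) ⊕ M1.
01011110 ⊕ 01100100 = 00111010
01001000 ⊕ 01100101 = 00101101
00001010 ⊕ 01110000 = 01111010
10110000 ⊕ 01101100 = 11011100
00111111 ⊕ 01101111 = 01010000
00010010 ⊕ 01111001 = 01101011
10101100 ⊕ 00100000 = 10001100
01111001 ⊕ 01110100 = 00001101
10011111 ⊕ 01101000 = 11110111
11101000 ⊕ 01100101 = 10001101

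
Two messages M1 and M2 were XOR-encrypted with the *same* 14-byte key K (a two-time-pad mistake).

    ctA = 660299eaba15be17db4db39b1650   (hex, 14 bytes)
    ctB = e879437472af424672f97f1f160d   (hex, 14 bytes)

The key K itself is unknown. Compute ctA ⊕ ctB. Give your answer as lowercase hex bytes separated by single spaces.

ctA ⊕ ctB = (M1 ⊕ K) ⊕ (M2 ⊕ K) = M1 ⊕ M2 — the shared key cancels under XOR.
66 ^ e8 = 8e
02 ^ 79 = 7b
99 ^ 43 = da
ea ^ 74 = 9e
ba ^ 72 = c8
15 ^ af = ba
be ^ 42 = fc
17 ^ 46 = 51
db ^ 72 = a9
4d ^ f9 = b4
b3 ^ 7f = cc
9b ^ 1f = 84
16 ^ 16 = 00
50 ^ 0d = 5d

8e 7b da 9e c8 ba fc 51 a9 b4 cc 84 00 5d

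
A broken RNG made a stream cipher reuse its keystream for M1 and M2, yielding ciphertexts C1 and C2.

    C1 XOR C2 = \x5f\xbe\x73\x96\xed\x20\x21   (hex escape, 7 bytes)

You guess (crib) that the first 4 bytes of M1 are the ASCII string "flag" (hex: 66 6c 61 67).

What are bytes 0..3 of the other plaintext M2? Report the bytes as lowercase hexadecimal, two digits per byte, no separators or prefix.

Since C1 ⊕ C2 = M1 ⊕ M2, XORing with the guessed M1 bytes yields the corresponding M2 bytes: M2 = (C1 ⊕ C2) ⊕ M1.
byte 0: 5f XOR 66 = 39
byte 1: be XOR 6c = d2
byte 2: 73 XOR 61 = 12
byte 3: 96 XOR 67 = f1

39d212f1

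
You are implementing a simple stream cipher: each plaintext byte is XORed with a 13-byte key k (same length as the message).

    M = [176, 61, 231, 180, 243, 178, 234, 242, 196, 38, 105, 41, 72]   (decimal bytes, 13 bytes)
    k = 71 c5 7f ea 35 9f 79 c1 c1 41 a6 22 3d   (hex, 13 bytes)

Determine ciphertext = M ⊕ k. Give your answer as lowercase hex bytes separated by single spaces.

XOR is its own inverse, so applying the key byte-wise gives the result directly.
10110000 XOR 01110001 = 11000001
00111101 XOR 11000101 = 11111000
11100111 XOR 01111111 = 10011000
10110100 XOR 11101010 = 01011110
11110011 XOR 00110101 = 11000110
10110010 XOR 10011111 = 00101101
11101010 XOR 01111001 = 10010011
11110010 XOR 11000001 = 00110011
11000100 XOR 11000001 = 00000101
00100110 XOR 01000001 = 01100111
01101001 XOR 10100110 = 11001111
00101001 XOR 00100010 = 00001011
01001000 XOR 00111101 = 01110101

c1 f8 98 5e c6 2d 93 33 05 67 cf 0b 75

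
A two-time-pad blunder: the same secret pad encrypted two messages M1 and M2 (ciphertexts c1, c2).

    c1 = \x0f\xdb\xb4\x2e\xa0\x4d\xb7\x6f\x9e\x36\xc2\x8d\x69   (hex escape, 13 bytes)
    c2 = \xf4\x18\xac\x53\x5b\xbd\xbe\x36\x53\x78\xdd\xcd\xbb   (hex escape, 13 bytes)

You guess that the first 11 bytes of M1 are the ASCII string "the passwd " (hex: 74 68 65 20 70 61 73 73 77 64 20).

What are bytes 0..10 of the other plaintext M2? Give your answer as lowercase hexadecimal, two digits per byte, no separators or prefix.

8fab7d5d8b917a2aba2a3f

First, c1 ⊕ c2 = (M1 ⊕ K) ⊕ (M2 ⊕ K) = M1 ⊕ M2, so the key drops out. Then M2 = (M1 ⊕ M2) ⊕ M1 over the first 11 bytes.
byte 0: (0f ⊕ f4) ⊕ 74 = fb ⊕ 74 = 8f
byte 1: (db ⊕ 18) ⊕ 68 = c3 ⊕ 68 = ab
byte 2: (b4 ⊕ ac) ⊕ 65 = 18 ⊕ 65 = 7d
byte 3: (2e ⊕ 53) ⊕ 20 = 7d ⊕ 20 = 5d
byte 4: (a0 ⊕ 5b) ⊕ 70 = fb ⊕ 70 = 8b
byte 5: (4d ⊕ bd) ⊕ 61 = f0 ⊕ 61 = 91
byte 6: (b7 ⊕ be) ⊕ 73 = 09 ⊕ 73 = 7a
byte 7: (6f ⊕ 36) ⊕ 73 = 59 ⊕ 73 = 2a
byte 8: (9e ⊕ 53) ⊕ 77 = cd ⊕ 77 = ba
byte 9: (36 ⊕ 78) ⊕ 64 = 4e ⊕ 64 = 2a
byte 10: (c2 ⊕ dd) ⊕ 20 = 1f ⊕ 20 = 3f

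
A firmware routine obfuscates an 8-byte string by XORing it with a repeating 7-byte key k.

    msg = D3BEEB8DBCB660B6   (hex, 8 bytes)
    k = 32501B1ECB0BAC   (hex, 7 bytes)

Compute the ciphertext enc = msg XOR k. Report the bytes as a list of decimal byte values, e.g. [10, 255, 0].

[225, 238, 240, 147, 119, 189, 204, 132]

The 7-byte key repeats, so the effective keystream is 32 50 1b 1e cb 0b ac 32.
byte 0: d3 XOR 32 = e1
byte 1: be XOR 50 = ee
byte 2: eb XOR 1b = f0
byte 3: 8d XOR 1e = 93
byte 4: bc XOR cb = 77
byte 5: b6 XOR 0b = bd
byte 6: 60 XOR ac = cc
byte 7: b6 XOR 32 = 84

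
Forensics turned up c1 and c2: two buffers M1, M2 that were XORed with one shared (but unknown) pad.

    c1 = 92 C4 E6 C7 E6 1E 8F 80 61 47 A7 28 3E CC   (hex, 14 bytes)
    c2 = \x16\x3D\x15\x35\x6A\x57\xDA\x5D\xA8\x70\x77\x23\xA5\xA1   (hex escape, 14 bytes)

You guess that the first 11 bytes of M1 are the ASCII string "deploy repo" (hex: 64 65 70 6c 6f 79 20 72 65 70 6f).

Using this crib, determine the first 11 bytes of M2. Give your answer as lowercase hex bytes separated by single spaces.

e0 9c 83 9e e3 30 75 af ac 47 bf

First, c1 ⊕ c2 = (M1 ⊕ K) ⊕ (M2 ⊕ K) = M1 ⊕ M2, so the key drops out. Then M2 = (M1 ⊕ M2) ⊕ M1 over the first 11 bytes.
byte 0: (92 ⊕ 16) ⊕ 64 = 84 ⊕ 64 = e0
byte 1: (c4 ⊕ 3d) ⊕ 65 = f9 ⊕ 65 = 9c
byte 2: (e6 ⊕ 15) ⊕ 70 = f3 ⊕ 70 = 83
byte 3: (c7 ⊕ 35) ⊕ 6c = f2 ⊕ 6c = 9e
byte 4: (e6 ⊕ 6a) ⊕ 6f = 8c ⊕ 6f = e3
byte 5: (1e ⊕ 57) ⊕ 79 = 49 ⊕ 79 = 30
byte 6: (8f ⊕ da) ⊕ 20 = 55 ⊕ 20 = 75
byte 7: (80 ⊕ 5d) ⊕ 72 = dd ⊕ 72 = af
byte 8: (61 ⊕ a8) ⊕ 65 = c9 ⊕ 65 = ac
byte 9: (47 ⊕ 70) ⊕ 70 = 37 ⊕ 70 = 47
byte 10: (a7 ⊕ 77) ⊕ 6f = d0 ⊕ 6f = bf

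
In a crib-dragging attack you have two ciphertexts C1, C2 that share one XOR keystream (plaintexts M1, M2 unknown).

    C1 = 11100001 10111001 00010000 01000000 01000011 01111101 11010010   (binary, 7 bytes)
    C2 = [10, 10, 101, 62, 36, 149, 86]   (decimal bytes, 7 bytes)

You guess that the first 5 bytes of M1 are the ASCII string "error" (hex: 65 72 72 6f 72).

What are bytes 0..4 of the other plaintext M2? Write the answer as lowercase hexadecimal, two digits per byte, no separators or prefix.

8ec1071115

First, C1 ⊕ C2 = (M1 ⊕ K) ⊕ (M2 ⊕ K) = M1 ⊕ M2, so the key drops out. Then M2 = (M1 ⊕ M2) ⊕ M1 over the first 5 bytes.
byte 0: (e1 XOR 0a) XOR 65 = eb XOR 65 = 8e
byte 1: (b9 XOR 0a) XOR 72 = b3 XOR 72 = c1
byte 2: (10 XOR 65) XOR 72 = 75 XOR 72 = 07
byte 3: (40 XOR 3e) XOR 6f = 7e XOR 6f = 11
byte 4: (43 XOR 24) XOR 72 = 67 XOR 72 = 15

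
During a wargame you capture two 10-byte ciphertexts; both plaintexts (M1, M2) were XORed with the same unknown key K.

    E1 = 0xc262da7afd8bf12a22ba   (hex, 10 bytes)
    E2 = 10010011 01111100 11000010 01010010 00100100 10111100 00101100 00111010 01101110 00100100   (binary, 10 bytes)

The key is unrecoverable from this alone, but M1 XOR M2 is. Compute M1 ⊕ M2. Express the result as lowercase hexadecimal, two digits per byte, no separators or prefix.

511e1828d937dd104c9e

E1 ⊕ E2 = (M1 ⊕ K) ⊕ (M2 ⊕ K) = M1 ⊕ M2 — the shared key cancels under XOR.
byte 0: 194 ^ 147 =  81
byte 1:  98 ^ 124 =  30
byte 2: 218 ^ 194 =  24
byte 3: 122 ^  82 =  40
byte 4: 253 ^  36 = 217
byte 5: 139 ^ 188 =  55
byte 6: 241 ^  44 = 221
byte 7:  42 ^  58 =  16
byte 8:  34 ^ 110 =  76
byte 9: 186 ^  36 = 158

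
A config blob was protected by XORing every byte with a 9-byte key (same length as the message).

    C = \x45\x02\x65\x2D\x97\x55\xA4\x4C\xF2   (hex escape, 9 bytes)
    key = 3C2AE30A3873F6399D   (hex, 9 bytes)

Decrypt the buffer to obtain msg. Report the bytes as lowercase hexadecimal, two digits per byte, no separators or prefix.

79288627af2652756f

XOR is its own inverse, so applying the key byte-wise gives the result directly.
byte 0: 45 ^ 3c = 79
byte 1: 02 ^ 2a = 28
byte 2: 65 ^ e3 = 86
byte 3: 2d ^ 0a = 27
byte 4: 97 ^ 38 = af
byte 5: 55 ^ 73 = 26
byte 6: a4 ^ f6 = 52
byte 7: 4c ^ 39 = 75
byte 8: f2 ^ 9d = 6f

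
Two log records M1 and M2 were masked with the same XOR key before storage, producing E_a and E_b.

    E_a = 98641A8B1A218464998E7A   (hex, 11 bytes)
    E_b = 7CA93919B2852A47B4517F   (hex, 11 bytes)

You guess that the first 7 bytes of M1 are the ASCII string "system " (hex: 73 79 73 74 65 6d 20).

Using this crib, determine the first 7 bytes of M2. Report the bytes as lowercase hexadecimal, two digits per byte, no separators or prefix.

97b450e6cdc98e

First, E_a ⊕ E_b = (M1 ⊕ K) ⊕ (M2 ⊕ K) = M1 ⊕ M2, so the key drops out. Then M2 = (M1 ⊕ M2) ⊕ M1 over the first 7 bytes.
byte 0: (98 ⊕ 7c) ⊕ 73 = e4 ⊕ 73 = 97
byte 1: (64 ⊕ a9) ⊕ 79 = cd ⊕ 79 = b4
byte 2: (1a ⊕ 39) ⊕ 73 = 23 ⊕ 73 = 50
byte 3: (8b ⊕ 19) ⊕ 74 = 92 ⊕ 74 = e6
byte 4: (1a ⊕ b2) ⊕ 65 = a8 ⊕ 65 = cd
byte 5: (21 ⊕ 85) ⊕ 6d = a4 ⊕ 6d = c9
byte 6: (84 ⊕ 2a) ⊕ 20 = ae ⊕ 20 = 8e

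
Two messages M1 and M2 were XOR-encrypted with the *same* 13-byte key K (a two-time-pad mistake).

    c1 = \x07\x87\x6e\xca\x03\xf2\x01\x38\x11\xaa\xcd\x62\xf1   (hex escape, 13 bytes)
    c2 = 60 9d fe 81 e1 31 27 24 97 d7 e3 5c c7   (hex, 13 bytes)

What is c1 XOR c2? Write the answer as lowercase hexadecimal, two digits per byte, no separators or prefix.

c1 ⊕ c2 = (M1 ⊕ K) ⊕ (M2 ⊕ K) = M1 ⊕ M2 — the shared key cancels under XOR.
07 ^ 60 = 67
87 ^ 9d = 1a
6e ^ fe = 90
ca ^ 81 = 4b
03 ^ e1 = e2
f2 ^ 31 = c3
01 ^ 27 = 26
38 ^ 24 = 1c
11 ^ 97 = 86
aa ^ d7 = 7d
cd ^ e3 = 2e
62 ^ 5c = 3e
f1 ^ c7 = 36

671a904be2c3261c867d2e3e36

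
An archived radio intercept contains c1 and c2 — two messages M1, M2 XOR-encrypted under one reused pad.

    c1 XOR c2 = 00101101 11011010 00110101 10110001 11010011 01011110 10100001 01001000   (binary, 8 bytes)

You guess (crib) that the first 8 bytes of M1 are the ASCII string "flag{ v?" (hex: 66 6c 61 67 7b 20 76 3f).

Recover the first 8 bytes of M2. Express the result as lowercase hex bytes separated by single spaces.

4b b6 54 d6 a8 7e d7 77

Since c1 ⊕ c2 = M1 ⊕ M2, XORing with the guessed M1 bytes yields the corresponding M2 bytes: M2 = (c1 ⊕ c2) ⊕ M1.
2d ⊕ 66 = 4b
da ⊕ 6c = b6
35 ⊕ 61 = 54
b1 ⊕ 67 = d6
d3 ⊕ 7b = a8
5e ⊕ 20 = 7e
a1 ⊕ 76 = d7
48 ⊕ 3f = 77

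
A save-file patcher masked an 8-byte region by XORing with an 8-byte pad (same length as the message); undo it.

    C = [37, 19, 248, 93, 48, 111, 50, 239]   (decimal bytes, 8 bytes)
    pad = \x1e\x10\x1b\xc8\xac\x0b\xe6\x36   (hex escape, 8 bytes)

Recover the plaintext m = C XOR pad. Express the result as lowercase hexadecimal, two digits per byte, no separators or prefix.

XOR is its own inverse, so applying the key byte-wise gives the result directly.
byte 0:  37 xor  30 =  59
byte 1:  19 xor  16 =   3
byte 2: 248 xor  27 = 227
byte 3:  93 xor 200 = 149
byte 4:  48 xor 172 = 156
byte 5: 111 xor  11 = 100
byte 6:  50 xor 230 = 212
byte 7: 239 xor  54 = 217

3b03e3959c64d4d9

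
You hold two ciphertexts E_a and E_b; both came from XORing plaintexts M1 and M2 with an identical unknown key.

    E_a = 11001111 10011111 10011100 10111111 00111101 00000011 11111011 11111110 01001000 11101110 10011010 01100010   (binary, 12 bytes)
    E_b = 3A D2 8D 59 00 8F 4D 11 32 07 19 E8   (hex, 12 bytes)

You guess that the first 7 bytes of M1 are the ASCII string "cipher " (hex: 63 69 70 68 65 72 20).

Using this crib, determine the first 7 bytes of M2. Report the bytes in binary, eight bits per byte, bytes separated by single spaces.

10010110 00100100 01100001 10001110 01011000 11111110 10010110

First, E_a ⊕ E_b = (M1 ⊕ K) ⊕ (M2 ⊕ K) = M1 ⊕ M2, so the key drops out. Then M2 = (M1 ⊕ M2) ⊕ M1 over the first 7 bytes.
byte 0: (cf ⊕ 3a) ⊕ 63 = f5 ⊕ 63 = 96
byte 1: (9f ⊕ d2) ⊕ 69 = 4d ⊕ 69 = 24
byte 2: (9c ⊕ 8d) ⊕ 70 = 11 ⊕ 70 = 61
byte 3: (bf ⊕ 59) ⊕ 68 = e6 ⊕ 68 = 8e
byte 4: (3d ⊕ 00) ⊕ 65 = 3d ⊕ 65 = 58
byte 5: (03 ⊕ 8f) ⊕ 72 = 8c ⊕ 72 = fe
byte 6: (fb ⊕ 4d) ⊕ 20 = b6 ⊕ 20 = 96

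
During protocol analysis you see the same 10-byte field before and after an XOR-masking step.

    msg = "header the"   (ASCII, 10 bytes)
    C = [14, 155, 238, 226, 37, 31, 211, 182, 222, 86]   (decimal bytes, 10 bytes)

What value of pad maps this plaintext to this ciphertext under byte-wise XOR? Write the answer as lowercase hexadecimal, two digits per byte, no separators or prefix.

66fe8f86406df3c2b633

Since C = msg ⊕ pad, XORing both sides with msg gives pad = msg ⊕ C.
68 xor 0e = 66
65 xor 9b = fe
61 xor ee = 8f
64 xor e2 = 86
65 xor 25 = 40
72 xor 1f = 6d
20 xor d3 = f3
74 xor b6 = c2
68 xor de = b6
65 xor 56 = 33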